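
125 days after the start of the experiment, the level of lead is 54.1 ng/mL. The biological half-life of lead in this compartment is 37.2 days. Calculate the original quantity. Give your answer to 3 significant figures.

556 ng/mL

Number of half-lives elapsed: n = 125/37.2 ≈ 3.3602.
A₀ = A × 2^n = 54.1 × 2^3.3602 = 54.1 × 10.269 ≈ 555.55 ng/mL.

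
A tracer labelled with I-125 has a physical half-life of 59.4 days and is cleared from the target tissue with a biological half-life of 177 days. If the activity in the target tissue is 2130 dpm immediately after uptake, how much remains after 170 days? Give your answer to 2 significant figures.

1/t_eff = 1/t_phys + 1/t_biol = 1/59.4 + 1/177 = 0.022485 per day.
t_eff = 59.4 × 177 / (59.4 + 177) ≈ 44.475 days.
Remaining = 2130 × (1/2)^(170/44.475) = 2130 × (1/2)^3.8224 ≈ 150.56 dpm.

150 dpm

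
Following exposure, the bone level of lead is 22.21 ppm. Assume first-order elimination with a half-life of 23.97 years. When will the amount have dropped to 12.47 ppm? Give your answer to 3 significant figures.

Fraction remaining = 12.47/22.21 ≈ 0.56146.
n = log₂(22.21/12.47) = ln(1.7811)/ln 2 ≈ 0.83275 half-lives.
t = n × t½ = 0.83275 × 23.97 ≈ 19.961 years.

20.0 years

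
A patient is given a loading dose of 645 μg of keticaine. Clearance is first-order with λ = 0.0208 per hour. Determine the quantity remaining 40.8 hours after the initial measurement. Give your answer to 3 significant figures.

t½ = ln 2 / λ = 0.69315 / 0.0208 ≈ 33.324 hours.
Number of half-lives: n = 40.8/33.324 ≈ 1.2243.
Remaining = 645 × (1/2)^1.2243 = 645 × 0.428 ≈ 276.06 μg.

276 μg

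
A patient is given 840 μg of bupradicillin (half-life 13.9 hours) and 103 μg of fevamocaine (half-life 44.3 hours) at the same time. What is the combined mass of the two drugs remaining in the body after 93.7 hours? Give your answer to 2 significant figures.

bupradicillin: 840 × (1/2)^(93.7/13.9) = 840 × (1/2)^6.741 ≈ 7.853 μg.
fevamocaine: 103 × (1/2)^(93.7/44.3) = 103 × (1/2)^2.1151 ≈ 23.775 μg.
Total = 7.853 + 23.775 ≈ 31.628 μg.

32 μg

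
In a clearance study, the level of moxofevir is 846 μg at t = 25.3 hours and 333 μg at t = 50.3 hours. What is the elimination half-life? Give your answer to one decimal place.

Over Δt = 50.3 − 25.3 = 25 hours, the level fell by a factor of 846/333 ≈ 2.5405.
n = log₂(2.5405) ≈ 1.3451 half-lives, so t½ = 25/1.3451 ≈ 18.585 hours.

18.6 hours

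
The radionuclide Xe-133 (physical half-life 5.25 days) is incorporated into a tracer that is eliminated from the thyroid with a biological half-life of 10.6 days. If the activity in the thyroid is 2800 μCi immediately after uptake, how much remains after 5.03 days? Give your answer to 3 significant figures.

1/t_eff = 1/t_phys + 1/t_biol = 1/5.25 + 1/10.6 = 0.28482 per day.
t_eff = 5.25 × 10.6 / (5.25 + 10.6) ≈ 3.511 days.
Remaining = 2800 × (1/2)^(5.03/3.511) = 2800 × (1/2)^1.4326 ≈ 1037.3 μCi.

1040 μCi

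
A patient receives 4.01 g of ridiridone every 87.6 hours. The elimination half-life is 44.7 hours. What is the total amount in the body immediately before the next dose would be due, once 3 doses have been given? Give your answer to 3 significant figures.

The 3 doses were given 262.8, 175.2, 87.6 hours ago.
Total = 4.01·(1/2)^(262.8/44.7) + 4.01·(1/2)^(175.2/44.7) + 4.01·(1/2)^(87.6/44.7)
      = 0.068129 + 0.26501 + 1.0309 ≈ 1.364 g.

1.36 g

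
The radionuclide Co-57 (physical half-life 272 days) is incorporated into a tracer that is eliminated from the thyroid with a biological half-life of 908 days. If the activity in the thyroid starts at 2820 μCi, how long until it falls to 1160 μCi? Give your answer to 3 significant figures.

1/t_eff = 1/t_phys + 1/t_biol = 1/272 + 1/908 = 0.0047778 per day.
t_eff = 272 × 908 / (272 + 908) ≈ 209.3 days.
n = log₂(2820/1160) ≈ 1.2816; t = 1.2816 × 209.3 ≈ 268.23 days.

268 days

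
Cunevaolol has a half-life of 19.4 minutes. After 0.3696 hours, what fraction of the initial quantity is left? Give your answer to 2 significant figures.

0.3696 hours = 22.176 minutes.
n = 22.176/19.4 ≈ 1.1431 half-lives.
Fraction remaining = (1/2)^1.1431 ≈ 0.45279.

0.45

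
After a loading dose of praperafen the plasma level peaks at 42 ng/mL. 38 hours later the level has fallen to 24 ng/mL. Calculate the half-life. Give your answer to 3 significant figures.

A/A₀ = 24/42 ≈ 0.57143.
n = log₂(1.75) ≈ 0.80735 half-lives elapsed in 38 hours.
t½ = 38/0.80735 ≈ 47.067 hours.

47.1 hours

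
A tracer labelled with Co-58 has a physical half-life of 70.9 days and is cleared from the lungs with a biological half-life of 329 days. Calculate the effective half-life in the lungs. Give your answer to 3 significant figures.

58.3 days

1/t_eff = 1/t_phys + 1/t_biol = 1/70.9 + 1/329 = 0.017144 per day.
t_eff = 70.9 × 329 / (70.9 + 329) ≈ 58.33 days.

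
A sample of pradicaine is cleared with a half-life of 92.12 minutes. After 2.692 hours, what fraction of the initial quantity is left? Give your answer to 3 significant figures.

2.692 hours = 161.52 minutes.
n = 161.52/92.12 ≈ 1.7534 half-lives.
Fraction remaining = (1/2)^1.7534 ≈ 0.29661.

0.297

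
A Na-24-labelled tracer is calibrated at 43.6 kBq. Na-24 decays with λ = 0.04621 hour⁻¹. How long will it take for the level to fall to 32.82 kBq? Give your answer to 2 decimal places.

t½ = ln 2 / λ = 0.69315 / 0.04621 ≈ 15 hours.
Fraction remaining = 32.82/43.6 ≈ 0.75275.
n = log₂(43.6/32.82) = ln(1.3285)/ln 2 ≈ 0.40975 half-lives.
t = n × t½ = 0.40975 × 15 ≈ 6.1463 hours.

6.15 hours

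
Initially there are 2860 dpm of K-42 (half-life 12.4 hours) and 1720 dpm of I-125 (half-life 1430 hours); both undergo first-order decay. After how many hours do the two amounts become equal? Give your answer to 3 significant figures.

Set 2860·(1/2)^(t/12.4) = 1720·(1/2)^(t/1430).
Taking log₂: log₂(2860/1720) = t·(1/12.4 − 1/1430).
log₂(1.6628) = 0.73361; 1/12.4 − 1/1430 = 0.079946.
t = 0.73361 / 0.079946 ≈ 9.1763 hours.

9.18 hours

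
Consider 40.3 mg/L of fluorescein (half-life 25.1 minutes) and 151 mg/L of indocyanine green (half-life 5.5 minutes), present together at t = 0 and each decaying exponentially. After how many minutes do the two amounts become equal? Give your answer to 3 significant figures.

13.4 minutes

Set 40.3·(1/2)^(t/25.1) = 151·(1/2)^(t/5.5).
Taking log₂: log₂(40.3/151) = t·(1/25.1 − 1/5.5).
log₂(0.26689) = -1.9057; 1/25.1 − 1/5.5 = -0.14198.
t = -1.9057 / -0.14198 ≈ 13.423 minutes.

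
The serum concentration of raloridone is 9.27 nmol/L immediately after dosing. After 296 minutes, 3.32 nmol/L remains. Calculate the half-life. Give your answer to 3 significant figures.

200 minutes

A/A₀ = 3.32/9.27 ≈ 0.35814.
n = log₂(2.7922) ≈ 1.4814 half-lives elapsed in 296 minutes.
t½ = 296/1.4814 ≈ 199.81 minutes.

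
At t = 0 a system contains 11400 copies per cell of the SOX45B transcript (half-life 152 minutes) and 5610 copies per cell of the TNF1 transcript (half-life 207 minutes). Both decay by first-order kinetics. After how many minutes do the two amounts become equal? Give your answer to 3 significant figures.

Set 11400·(1/2)^(t/152) = 5610·(1/2)^(t/207).
Taking log₂: log₂(11400/5610) = t·(1/152 − 1/207).
log₂(2.0321) = 1.023; 1/152 − 1/207 = 0.001748.
t = 1.023 / 0.001748 ≈ 585.21 minutes.

585 minutes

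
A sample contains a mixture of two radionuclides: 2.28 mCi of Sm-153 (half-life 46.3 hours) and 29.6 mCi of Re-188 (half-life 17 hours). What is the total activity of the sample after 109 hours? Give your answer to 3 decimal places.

Sm-153: 2.28 × (1/2)^(109/46.3) = 2.28 × (1/2)^2.3542 ≈ 0.44591 mCi.
Re-188: 29.6 × (1/2)^(109/17) = 29.6 × (1/2)^6.4118 ≈ 0.34766 mCi.
Total = 0.44591 + 0.34766 ≈ 0.79357 mCi.

0.794 mCi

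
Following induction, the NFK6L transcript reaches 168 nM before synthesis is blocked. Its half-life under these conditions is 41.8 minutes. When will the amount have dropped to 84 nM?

41.8 minutes

84/168 = 1/2, so 1 half-life has elapsed.
t = 1 × 41.8 = 41.8 minutes.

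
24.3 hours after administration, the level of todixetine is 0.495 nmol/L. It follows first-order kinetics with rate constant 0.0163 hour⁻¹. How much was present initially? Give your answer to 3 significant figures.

t½ = ln 2 / λ = 0.69315 / 0.0163 ≈ 42.524 hours.
Number of half-lives elapsed: n = 24.3/42.524 ≈ 0.57144.
A₀ = A × 2^n = 0.495 × 2^0.57144 = 0.495 × 1.486 ≈ 0.73557 nmol/L.

0.736 nmol/L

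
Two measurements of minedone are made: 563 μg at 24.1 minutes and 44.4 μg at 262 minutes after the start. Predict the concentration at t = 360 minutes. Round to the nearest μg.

16 μg

Over Δt = 262 − 24.1 = 237.9 minutes, the level fell by a factor of 563/44.4 ≈ 12.68.
n = log₂(12.68) ≈ 3.6645 half-lives, so t½ = 237.9/3.6645 ≈ 64.92 minutes.
From t = 262 to t = 360: 44.4 × (1/2)^((360−262)/64.92) ≈ 15.594 μg.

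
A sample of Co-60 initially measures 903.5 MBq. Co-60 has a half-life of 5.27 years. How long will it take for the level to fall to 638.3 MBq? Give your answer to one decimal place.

Fraction remaining = 638.3/903.5 ≈ 0.70647.
n = log₂(903.5/638.3) = ln(1.4155)/ln 2 ≈ 0.50129 half-lives.
t = n × t½ = 0.50129 × 5.27 ≈ 2.6418 years.

2.6 years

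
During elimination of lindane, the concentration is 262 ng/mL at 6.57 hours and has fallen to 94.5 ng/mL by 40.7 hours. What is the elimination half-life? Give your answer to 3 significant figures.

Over Δt = 40.7 − 6.57 = 34.13 hours, the level fell by a factor of 262/94.5 ≈ 2.7725.
n = log₂(2.7725) ≈ 1.4712 half-lives, so t½ = 34.13/1.4712 ≈ 23.199 hours.

23.2 hours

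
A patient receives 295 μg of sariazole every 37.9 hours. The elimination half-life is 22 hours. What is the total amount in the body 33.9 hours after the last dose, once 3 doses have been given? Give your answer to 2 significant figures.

140 μg

The 3 doses were given 109.7, 71.8, 33.9 hours ago.
Total = 295·(1/2)^(109.7/22) + 295·(1/2)^(71.8/22) + 295·(1/2)^(33.9/22)
      = 9.3063 + 30.716 + 101.38 ≈ 141.4 μg.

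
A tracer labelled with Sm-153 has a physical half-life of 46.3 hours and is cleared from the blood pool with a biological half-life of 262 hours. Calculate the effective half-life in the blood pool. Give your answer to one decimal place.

1/t_eff = 1/t_phys + 1/t_biol = 1/46.3 + 1/262 = 0.025415 per hour.
t_eff = 46.3 × 262 / (46.3 + 262) ≈ 39.347 hours.

39.3 hours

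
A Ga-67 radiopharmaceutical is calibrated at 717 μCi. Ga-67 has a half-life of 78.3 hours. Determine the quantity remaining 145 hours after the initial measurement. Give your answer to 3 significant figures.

199 μCi

Number of half-lives: n = 145/78.3 ≈ 1.8519.
Remaining = 717 × (1/2)^1.8519 = 717 × 0.27704 ≈ 198.64 μCi.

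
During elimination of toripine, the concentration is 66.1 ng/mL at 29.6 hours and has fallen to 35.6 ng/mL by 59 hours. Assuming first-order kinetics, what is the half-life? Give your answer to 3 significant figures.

Over Δt = 59 − 29.6 = 29.4 hours, the level fell by a factor of 66.1/35.6 ≈ 1.8567.
n = log₂(1.8567) ≈ 0.89277 half-lives, so t½ = 29.4/0.89277 ≈ 32.931 hours.

32.9 hours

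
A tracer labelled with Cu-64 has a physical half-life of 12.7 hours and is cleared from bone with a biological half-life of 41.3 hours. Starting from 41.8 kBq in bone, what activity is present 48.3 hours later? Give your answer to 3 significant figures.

1/t_eff = 1/t_phys + 1/t_biol = 1/12.7 + 1/41.3 = 0.10295 per hour.
t_eff = 12.7 × 41.3 / (12.7 + 41.3) ≈ 9.7131 hours.
Remaining = 41.8 × (1/2)^(48.3/9.7131) = 41.8 × (1/2)^4.9726 ≈ 1.3313 kBq.

1.33 kBq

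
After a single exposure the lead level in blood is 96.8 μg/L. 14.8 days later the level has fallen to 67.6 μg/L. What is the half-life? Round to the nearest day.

29 days

A/A₀ = 67.6/96.8 ≈ 0.69835.
n = log₂(1.432) ≈ 0.51798 half-lives elapsed in 14.8 days.
t½ = 14.8/0.51798 ≈ 28.572 days.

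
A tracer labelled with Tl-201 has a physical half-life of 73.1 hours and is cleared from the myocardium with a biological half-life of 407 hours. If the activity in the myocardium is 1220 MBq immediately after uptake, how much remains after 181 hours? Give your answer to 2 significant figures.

160 MBq

1/t_eff = 1/t_phys + 1/t_biol = 1/73.1 + 1/407 = 0.016137 per hour.
t_eff = 73.1 × 407 / (73.1 + 407) ≈ 61.97 hours.
Remaining = 1220 × (1/2)^(181/61.97) = 1220 × (1/2)^2.9208 ≈ 161.11 MBq.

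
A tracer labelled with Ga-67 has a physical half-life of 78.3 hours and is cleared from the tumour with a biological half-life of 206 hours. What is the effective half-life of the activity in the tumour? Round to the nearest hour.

57 hours

1/t_eff = 1/t_phys + 1/t_biol = 1/78.3 + 1/206 = 0.017626 per hour.
t_eff = 78.3 × 206 / (78.3 + 206) ≈ 56.735 hours.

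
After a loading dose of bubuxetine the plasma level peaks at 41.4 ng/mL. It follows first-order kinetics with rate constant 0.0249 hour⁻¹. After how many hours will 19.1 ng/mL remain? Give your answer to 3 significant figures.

31.1 hours

t½ = ln 2 / λ = 0.69315 / 0.0249 ≈ 27.837 hours.
Fraction remaining = 19.1/41.4 ≈ 0.46135.
n = log₂(41.4/19.1) = ln(2.1675)/ln 2 ≈ 1.1161 half-lives.
t = n × t½ = 1.1161 × 27.837 ≈ 31.068 hours.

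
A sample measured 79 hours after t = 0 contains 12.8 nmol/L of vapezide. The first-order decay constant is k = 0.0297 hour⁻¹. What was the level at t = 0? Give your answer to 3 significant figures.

134 nmol/L

t½ = ln 2 / k = 0.69315 / 0.0297 ≈ 23.338 hours.
Number of half-lives elapsed: n = 79/23.338 ≈ 3.385.
A₀ = A × 2^n = 12.8 × 2^3.385 = 12.8 × 10.447 ≈ 133.72 nmol/L.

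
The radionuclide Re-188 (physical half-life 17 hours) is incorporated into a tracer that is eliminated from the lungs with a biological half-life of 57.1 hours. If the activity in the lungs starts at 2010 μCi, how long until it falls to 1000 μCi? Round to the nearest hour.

1/t_eff = 1/t_phys + 1/t_biol = 1/17 + 1/57.1 = 0.076337 per hour.
t_eff = 17 × 57.1 / (17 + 57.1) ≈ 13.1 hours.
n = log₂(2010/1000) ≈ 1.0072; t = 1.0072 × 13.1 ≈ 13.194 hours.

13 hours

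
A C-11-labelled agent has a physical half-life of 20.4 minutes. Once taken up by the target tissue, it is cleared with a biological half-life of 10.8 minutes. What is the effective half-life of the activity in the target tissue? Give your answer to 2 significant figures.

7.1 minutes

1/t_eff = 1/t_phys + 1/t_biol = 1/20.4 + 1/10.8 = 0.14161 per minute.
t_eff = 20.4 × 10.8 / (20.4 + 10.8) ≈ 7.0615 minutes.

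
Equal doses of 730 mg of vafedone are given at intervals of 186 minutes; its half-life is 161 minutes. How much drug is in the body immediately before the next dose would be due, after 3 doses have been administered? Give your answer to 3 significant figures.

The 3 doses were given 558, 372, 186 minutes ago.
Total = 730·(1/2)^(558/161) + 730·(1/2)^(372/161) + 730·(1/2)^(186/161)
      = 66.07 + 147.16 + 327.75 ≈ 540.98 mg.

541 mg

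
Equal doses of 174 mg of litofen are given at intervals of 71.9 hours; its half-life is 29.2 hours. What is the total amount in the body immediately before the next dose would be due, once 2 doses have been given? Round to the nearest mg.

The 2 doses were given 143.8, 71.9 hours ago.
Total = 174·(1/2)^(143.8/29.2) + 174·(1/2)^(71.9/29.2)
      = 5.729 + 31.573 ≈ 37.302 mg.

37 mg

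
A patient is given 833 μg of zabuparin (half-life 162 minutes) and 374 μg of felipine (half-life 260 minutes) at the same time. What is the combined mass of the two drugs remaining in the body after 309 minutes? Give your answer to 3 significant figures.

zabuparin: 833 × (1/2)^(309/162) = 833 × (1/2)^1.9074 ≈ 222.05 μg.
felipine: 374 × (1/2)^(309/260) = 374 × (1/2)^1.1885 ≈ 164.1 μg.
Total = 222.05 + 164.1 ≈ 386.15 μg.

386 μg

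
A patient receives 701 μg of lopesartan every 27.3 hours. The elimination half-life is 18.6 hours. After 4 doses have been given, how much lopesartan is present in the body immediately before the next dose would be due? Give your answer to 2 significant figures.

390 μg

The 4 doses were given 109.2, 81.9, 54.6, 27.3 hours ago.
Total = 701·(1/2)^(109.2/18.6) + 701·(1/2)^(81.9/18.6) + 701·(1/2)^(54.6/18.6) + 701·(1/2)^(27.3/18.6)
      = 11.978 + 33.13 + 91.632 + 253.44 ≈ 390.18 μg.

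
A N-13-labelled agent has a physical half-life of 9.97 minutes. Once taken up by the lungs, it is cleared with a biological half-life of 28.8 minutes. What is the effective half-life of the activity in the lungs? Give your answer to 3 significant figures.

7.41 minutes

1/t_eff = 1/t_phys + 1/t_biol = 1/9.97 + 1/28.8 = 0.13502 per minute.
t_eff = 9.97 × 28.8 / (9.97 + 28.8) ≈ 7.4061 minutes.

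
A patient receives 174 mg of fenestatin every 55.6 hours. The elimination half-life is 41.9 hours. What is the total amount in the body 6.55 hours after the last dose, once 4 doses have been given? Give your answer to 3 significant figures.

253 mg

The 4 doses were given 173.35, 117.75, 62.15, 6.55 hours ago.
Total = 174·(1/2)^(173.35/41.9) + 174·(1/2)^(117.75/41.9) + 174·(1/2)^(62.15/41.9) + 174·(1/2)^(6.55/41.9)
      = 9.8882 + 24.807 + 62.235 + 156.13 ≈ 253.06 mg.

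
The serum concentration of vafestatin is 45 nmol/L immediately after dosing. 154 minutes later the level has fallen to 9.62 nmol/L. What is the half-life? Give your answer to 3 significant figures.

A/A₀ = 9.62/45 ≈ 0.21378.
n = log₂(4.6778) ≈ 2.2258 half-lives elapsed in 154 minutes.
t½ = 154/2.2258 ≈ 69.188 minutes.

69.2 minutes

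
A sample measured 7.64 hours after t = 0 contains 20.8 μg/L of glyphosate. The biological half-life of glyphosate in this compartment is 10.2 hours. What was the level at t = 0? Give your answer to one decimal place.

35.0 μg/L

Number of half-lives elapsed: n = 7.64/10.2 ≈ 0.74902.
A₀ = A × 2^n = 20.8 × 2^0.74902 = 20.8 × 1.6807 ≈ 34.958 μg/L.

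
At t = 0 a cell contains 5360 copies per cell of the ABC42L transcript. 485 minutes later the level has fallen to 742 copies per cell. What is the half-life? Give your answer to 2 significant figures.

170 minutes

A/A₀ = 742/5360 ≈ 0.13843.
n = log₂(7.2237) ≈ 2.8527 half-lives elapsed in 485 minutes.
t½ = 485/2.8527 ≈ 170.01 minutes.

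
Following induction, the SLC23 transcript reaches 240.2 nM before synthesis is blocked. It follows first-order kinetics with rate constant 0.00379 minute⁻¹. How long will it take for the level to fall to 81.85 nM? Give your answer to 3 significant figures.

t½ = ln 2 / λ = 0.69315 / 0.00379 ≈ 182.89 minutes.
Fraction remaining = 81.85/240.2 ≈ 0.34076.
n = log₂(240.2/81.85) = ln(2.9346)/ln 2 ≈ 1.5532 half-lives.
t = n × t½ = 1.5532 × 182.89 ≈ 284.06 minutes.

284 minutes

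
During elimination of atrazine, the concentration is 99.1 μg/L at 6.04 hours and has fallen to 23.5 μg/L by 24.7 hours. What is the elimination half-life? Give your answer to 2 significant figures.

Over Δt = 24.7 − 6.04 = 18.66 hours, the level fell by a factor of 99.1/23.5 ≈ 4.217.
n = log₂(4.217) ≈ 2.0762 half-lives, so t½ = 18.66/2.0762 ≈ 8.9875 hours.

9.0 hours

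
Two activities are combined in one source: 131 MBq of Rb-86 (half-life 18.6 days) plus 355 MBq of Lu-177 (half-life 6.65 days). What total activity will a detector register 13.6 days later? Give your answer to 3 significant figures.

Rb-86: 131 × (1/2)^(13.6/18.6) = 131 × (1/2)^0.73118 ≈ 78.916 MBq.
Lu-177: 355 × (1/2)^(13.6/6.65) = 355 × (1/2)^2.0451 ≈ 86.018 MBq.
Total = 78.916 + 86.018 ≈ 164.93 MBq.

165 MBq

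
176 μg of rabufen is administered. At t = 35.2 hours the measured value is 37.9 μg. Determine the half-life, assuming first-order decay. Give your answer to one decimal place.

A/A₀ = 37.9/176 ≈ 0.21534.
n = log₂(4.6438) ≈ 2.2153 half-lives elapsed in 35.2 hours.
t½ = 35.2/2.2153 ≈ 15.889 hours.

15.9 hours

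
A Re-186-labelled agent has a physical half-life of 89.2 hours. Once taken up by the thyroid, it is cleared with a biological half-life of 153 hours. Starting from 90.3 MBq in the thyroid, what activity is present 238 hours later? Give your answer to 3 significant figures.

4.83 MBq

1/t_eff = 1/t_phys + 1/t_biol = 1/89.2 + 1/153 = 0.017747 per hour.
t_eff = 89.2 × 153 / (89.2 + 153) ≈ 56.348 hours.
Remaining = 90.3 × (1/2)^(238/56.348) = 90.3 × (1/2)^4.2237 ≈ 4.8331 MBq.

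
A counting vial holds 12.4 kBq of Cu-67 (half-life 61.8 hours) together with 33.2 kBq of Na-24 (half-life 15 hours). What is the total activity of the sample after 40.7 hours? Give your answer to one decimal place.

Cu-67: 12.4 × (1/2)^(40.7/61.8) = 12.4 × (1/2)^0.65858 ≈ 7.8554 kBq.
Na-24: 33.2 × (1/2)^(40.7/15) = 33.2 × (1/2)^2.7133 ≈ 5.0622 kBq.
Total = 7.8554 + 5.0622 ≈ 12.918 kBq.

12.9 kBq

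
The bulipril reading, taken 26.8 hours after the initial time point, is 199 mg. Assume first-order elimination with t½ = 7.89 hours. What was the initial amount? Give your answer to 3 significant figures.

2100 mg

Number of half-lives elapsed: n = 26.8/7.89 ≈ 3.3967.
A₀ = A × 2^n = 199 × 2^3.3967 = 199 × 10.532 ≈ 2095.9 mg.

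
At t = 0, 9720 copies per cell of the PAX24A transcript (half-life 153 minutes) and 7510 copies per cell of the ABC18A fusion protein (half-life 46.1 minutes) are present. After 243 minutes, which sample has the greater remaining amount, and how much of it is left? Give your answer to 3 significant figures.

PAX24A transcript, 3230 copies per cell

PAX24A transcript: 9720 × (1/2)^1.5882 ≈ 3232.7 copies per cell.
ABC18A fusion protein: 7510 × (1/2)^5.2711 ≈ 194.48 copies per cell.
PAX24A transcript has more remaining, at ≈ 3232.7 copies per cell.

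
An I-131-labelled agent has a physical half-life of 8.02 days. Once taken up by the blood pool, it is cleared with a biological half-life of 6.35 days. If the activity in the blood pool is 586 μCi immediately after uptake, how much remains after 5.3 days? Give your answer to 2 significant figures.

1/t_eff = 1/t_phys + 1/t_biol = 1/8.02 + 1/6.35 = 0.28217 per day.
t_eff = 8.02 × 6.35 / (8.02 + 6.35) ≈ 3.544 days.
Remaining = 586 × (1/2)^(5.3/3.544) = 586 × (1/2)^1.4955 ≈ 207.83 μCi.

210 μCi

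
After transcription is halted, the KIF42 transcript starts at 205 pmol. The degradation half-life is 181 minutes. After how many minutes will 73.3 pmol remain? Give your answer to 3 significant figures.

269 minutes

Fraction remaining = 73.3/205 ≈ 0.35756.
n = log₂(205/73.3) = ln(2.7967)/ln 2 ≈ 1.4837 half-lives.
t = n × t½ = 1.4837 × 181 ≈ 268.56 minutes.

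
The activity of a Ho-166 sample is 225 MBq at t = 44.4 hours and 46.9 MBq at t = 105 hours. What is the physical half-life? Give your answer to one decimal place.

Over Δt = 105 − 44.4 = 60.6 hours, the level fell by a factor of 225/46.9 ≈ 4.7974.
n = log₂(4.7974) ≈ 2.2623 half-lives, so t½ = 60.6/2.2623 ≈ 26.787 hours.

26.8 hours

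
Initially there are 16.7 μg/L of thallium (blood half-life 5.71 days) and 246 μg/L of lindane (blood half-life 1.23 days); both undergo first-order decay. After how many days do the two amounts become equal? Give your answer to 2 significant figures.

Set 16.7·(1/2)^(t/5.71) = 246·(1/2)^(t/1.23).
Taking log₂: log₂(16.7/246) = t·(1/5.71 − 1/1.23).
log₂(0.067886) = -3.8807; 1/5.71 − 1/1.23 = -0.63788.
t = -3.8807 / -0.63788 ≈ 6.0838 days.

6.1 days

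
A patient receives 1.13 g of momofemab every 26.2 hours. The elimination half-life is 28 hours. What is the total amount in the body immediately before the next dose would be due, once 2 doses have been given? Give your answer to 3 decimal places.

The 2 doses were given 52.4, 26.2 hours ago.
Total = 1.13·(1/2)^(52.4/28) + 1.13·(1/2)^(26.2/28)
      = 0.30883 + 0.59075 ≈ 0.89958 g.

0.900 g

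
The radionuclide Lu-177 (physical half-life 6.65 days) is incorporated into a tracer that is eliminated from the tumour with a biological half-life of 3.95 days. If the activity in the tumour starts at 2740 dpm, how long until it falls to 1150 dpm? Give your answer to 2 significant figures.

1/t_eff = 1/t_phys + 1/t_biol = 1/6.65 + 1/3.95 = 0.40354 per day.
t_eff = 6.65 × 3.95 / (6.65 + 3.95) ≈ 2.4781 days.
n = log₂(2740/1150) ≈ 1.2525; t = 1.2525 × 2.4781 ≈ 3.1039 days.

3.1 days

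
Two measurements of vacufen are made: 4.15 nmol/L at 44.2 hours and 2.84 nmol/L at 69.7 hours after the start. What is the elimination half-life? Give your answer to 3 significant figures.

Over Δt = 69.7 − 44.2 = 25.5 hours, the level fell by a factor of 4.15/2.84 ≈ 1.4613.
n = log₂(1.4613) ≈ 0.54722 half-lives, so t½ = 25.5/0.54722 ≈ 46.599 hours.

46.6 hours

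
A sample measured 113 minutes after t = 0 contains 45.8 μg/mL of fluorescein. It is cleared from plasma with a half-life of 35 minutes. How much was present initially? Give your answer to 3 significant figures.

429 μg/mL

Number of half-lives elapsed: n = 113/35 ≈ 3.2286.
A₀ = A × 2^n = 45.8 × 2^3.2286 = 45.8 × 9.3734 ≈ 429.3 μg/mL.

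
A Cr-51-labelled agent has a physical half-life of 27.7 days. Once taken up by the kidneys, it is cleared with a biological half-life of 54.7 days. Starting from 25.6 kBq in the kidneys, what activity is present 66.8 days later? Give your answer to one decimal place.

1/t_eff = 1/t_phys + 1/t_biol = 1/27.7 + 1/54.7 = 0.054383 per day.
t_eff = 27.7 × 54.7 / (27.7 + 54.7) ≈ 18.388 days.
Remaining = 25.6 × (1/2)^(66.8/18.388) = 25.6 × (1/2)^3.6328 ≈ 2.0638 kBq.

2.1 kBq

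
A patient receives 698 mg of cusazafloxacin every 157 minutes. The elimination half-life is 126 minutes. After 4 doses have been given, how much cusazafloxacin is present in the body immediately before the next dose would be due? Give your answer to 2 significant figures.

490 mg

The 4 doses were given 628, 471, 314, 157 minutes ago.
Total = 698·(1/2)^(628/126) + 698·(1/2)^(471/126) + 698·(1/2)^(314/126) + 698·(1/2)^(157/126)
      = 22.054 + 52.309 + 124.07 + 294.28 ≈ 492.71 mg.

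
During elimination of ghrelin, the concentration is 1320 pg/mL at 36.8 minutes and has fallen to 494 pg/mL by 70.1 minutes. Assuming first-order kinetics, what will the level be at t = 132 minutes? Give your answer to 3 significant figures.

79.5 pg/mL

Over Δt = 70.1 − 36.8 = 33.3 minutes, the level fell by a factor of 1320/494 ≈ 2.6721.
n = log₂(2.6721) ≈ 1.418 half-lives, so t½ = 33.3/1.418 ≈ 23.485 minutes.
From t = 70.1 to t = 132: 494 × (1/2)^((132−70.1)/23.485) ≈ 79.484 pg/mL.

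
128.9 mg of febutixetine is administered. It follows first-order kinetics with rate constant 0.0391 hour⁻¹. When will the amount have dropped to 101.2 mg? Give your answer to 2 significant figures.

t½ = ln 2 / k = 0.69315 / 0.0391 ≈ 17.728 hours.
Fraction remaining = 101.2/128.9 ≈ 0.7851.
n = log₂(128.9/101.2) = ln(1.2737)/ln 2 ≈ 0.34904 half-lives.
t = n × t½ = 0.34904 × 17.728 ≈ 6.1877 hours.

6.2 hours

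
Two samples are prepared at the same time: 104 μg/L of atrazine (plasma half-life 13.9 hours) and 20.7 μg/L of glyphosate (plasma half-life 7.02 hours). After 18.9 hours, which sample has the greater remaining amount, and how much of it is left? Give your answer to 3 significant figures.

atrazine, 40.5 μg/L

atrazine: 104 × (1/2)^1.3597 ≈ 40.525 μg/L.
glyphosate: 20.7 × (1/2)^2.6923 ≈ 3.2026 μg/L.
Atrazine has more remaining, at ≈ 40.525 μg/L.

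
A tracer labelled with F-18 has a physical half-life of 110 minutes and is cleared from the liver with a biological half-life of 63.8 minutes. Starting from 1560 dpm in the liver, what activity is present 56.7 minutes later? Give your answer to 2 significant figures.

590 dpm

1/t_eff = 1/t_phys + 1/t_biol = 1/110 + 1/63.8 = 0.024765 per minute.
t_eff = 110 × 63.8 / (110 + 63.8) ≈ 40.38 minutes.
Remaining = 1560 × (1/2)^(56.7/40.38) = 1560 × (1/2)^1.4042 ≈ 589.42 dpm.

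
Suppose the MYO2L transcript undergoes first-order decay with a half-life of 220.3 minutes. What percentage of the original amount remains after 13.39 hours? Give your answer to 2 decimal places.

7.98%

13.39 hours = 803.4 minutes.
n = 803.4/220.3 ≈ 3.6468 half-lives.
Fraction remaining = (1/2)^3.6468 ≈ 0.079834, i.e. 7.9834%.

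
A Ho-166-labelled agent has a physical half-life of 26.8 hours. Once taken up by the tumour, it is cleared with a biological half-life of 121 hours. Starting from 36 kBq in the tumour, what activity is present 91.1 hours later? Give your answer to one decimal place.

1/t_eff = 1/t_phys + 1/t_biol = 1/26.8 + 1/121 = 0.045578 per hour.
t_eff = 26.8 × 121 / (26.8 + 121) ≈ 21.94 hours.
Remaining = 36 × (1/2)^(91.1/21.94) = 36 × (1/2)^4.1521 ≈ 2.0248 kBq.

2.0 kBq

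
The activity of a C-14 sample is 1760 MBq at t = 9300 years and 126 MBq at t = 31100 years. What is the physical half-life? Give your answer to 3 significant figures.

Over Δt = 31100 − 9300 = 21800 years, the level fell by a factor of 1760/126 ≈ 13.968.
n = log₂(13.968) ≈ 3.8041 half-lives, so t½ = 21800/3.8041 ≈ 5730.7 years.

5730 years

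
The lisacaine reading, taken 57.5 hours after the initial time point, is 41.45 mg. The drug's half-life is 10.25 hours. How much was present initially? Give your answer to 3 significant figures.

Number of half-lives elapsed: n = 57.5/10.25 ≈ 5.6098.
A₀ = A × 2^n = 41.45 × 2^5.6098 = 41.45 × 48.832 ≈ 2024.1 mg.

2020 mg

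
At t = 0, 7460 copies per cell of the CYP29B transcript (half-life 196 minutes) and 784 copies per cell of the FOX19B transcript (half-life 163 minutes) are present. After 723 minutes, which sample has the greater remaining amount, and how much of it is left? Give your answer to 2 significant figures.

CYP29B transcript: 7460 × (1/2)^3.6888 ≈ 578.5 copies per cell.
FOX19B transcript: 784 × (1/2)^4.4356 ≈ 36.23 copies per cell.
CYP29B transcript has more remaining, at ≈ 578.5 copies per cell.

CYP29B transcript, 580 copies per cell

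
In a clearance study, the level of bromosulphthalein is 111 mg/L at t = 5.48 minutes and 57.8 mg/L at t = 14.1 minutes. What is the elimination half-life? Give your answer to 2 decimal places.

9.16 minutes

Over Δt = 14.1 − 5.48 = 8.62 minutes, the level fell by a factor of 111/57.8 ≈ 1.9204.
n = log₂(1.9204) ≈ 0.94142 half-lives, so t½ = 8.62/0.94142 ≈ 9.1564 minutes.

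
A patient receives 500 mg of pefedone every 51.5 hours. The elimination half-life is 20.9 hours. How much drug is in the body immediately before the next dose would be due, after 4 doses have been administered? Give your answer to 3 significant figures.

The 4 doses were given 206, 154.5, 103, 51.5 hours ago.
Total = 500·(1/2)^(206/20.9) + 500·(1/2)^(154.5/20.9) + 500·(1/2)^(103/20.9) + 500·(1/2)^(51.5/20.9)
      = 0.53936 + 2.9761 + 16.422 + 90.614 ≈ 110.55 mg.

111 mg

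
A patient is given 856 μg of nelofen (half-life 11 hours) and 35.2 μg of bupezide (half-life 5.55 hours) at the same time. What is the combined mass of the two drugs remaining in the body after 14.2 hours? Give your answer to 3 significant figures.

nelofen: 856 × (1/2)^(14.2/11) = 856 × (1/2)^1.2909 ≈ 349.84 μg.
bupezide: 35.2 × (1/2)^(14.2/5.55) = 35.2 × (1/2)^2.5586 ≈ 5.975 μg.
Total = 349.84 + 5.975 ≈ 355.82 μg.

356 μg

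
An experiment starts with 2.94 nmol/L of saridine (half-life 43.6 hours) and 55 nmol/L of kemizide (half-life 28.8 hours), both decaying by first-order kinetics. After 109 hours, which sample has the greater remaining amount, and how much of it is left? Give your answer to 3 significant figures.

kemizide, 3.99 nmol/L

saridine: 2.94 × (1/2)^2.5 ≈ 0.51972 nmol/L.
kemizide: 55 × (1/2)^3.7847 ≈ 3.9907 nmol/L.
Kemizide has more remaining, at ≈ 3.9907 nmol/L.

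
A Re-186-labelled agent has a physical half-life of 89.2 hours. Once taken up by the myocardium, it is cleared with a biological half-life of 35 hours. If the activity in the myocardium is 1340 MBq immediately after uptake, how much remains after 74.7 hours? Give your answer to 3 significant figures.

171 MBq

1/t_eff = 1/t_phys + 1/t_biol = 1/89.2 + 1/35 = 0.039782 per hour.
t_eff = 89.2 × 35 / (89.2 + 35) ≈ 25.137 hours.
Remaining = 1340 × (1/2)^(74.7/25.137) = 1340 × (1/2)^2.9717 ≈ 170.81 MBq.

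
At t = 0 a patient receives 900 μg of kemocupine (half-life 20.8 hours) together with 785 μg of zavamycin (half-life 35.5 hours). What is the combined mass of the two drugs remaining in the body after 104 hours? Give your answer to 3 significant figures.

kemocupine: 900 × (1/2)^(104/20.8) = 900 × (1/2)^5 ≈ 28.125 μg.
zavamycin: 785 × (1/2)^(104/35.5) = 785 × (1/2)^2.9296 ≈ 103.03 μg.
Total = 28.125 + 103.03 ≈ 131.16 μg.

131 μg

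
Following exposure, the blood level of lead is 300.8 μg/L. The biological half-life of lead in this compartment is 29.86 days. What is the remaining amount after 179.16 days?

4.7 μg/L

Elapsed time is 6 half-lives (179.16/29.86).
Each half-life halves the amount: 300.8 × (1/2)^6 = 300.8/64 = 4.7 μg/L.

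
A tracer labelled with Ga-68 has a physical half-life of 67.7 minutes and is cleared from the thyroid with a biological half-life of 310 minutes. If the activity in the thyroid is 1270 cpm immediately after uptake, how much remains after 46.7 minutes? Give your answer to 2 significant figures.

1/t_eff = 1/t_phys + 1/t_biol = 1/67.7 + 1/310 = 0.017997 per minute.
t_eff = 67.7 × 310 / (67.7 + 310) ≈ 55.565 minutes.
Remaining = 1270 × (1/2)^(46.7/55.565) = 1270 × (1/2)^0.84045 ≈ 709.25 cpm.

710 cpm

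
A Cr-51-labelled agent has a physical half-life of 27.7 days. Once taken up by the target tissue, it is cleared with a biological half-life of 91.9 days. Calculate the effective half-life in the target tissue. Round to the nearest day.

1/t_eff = 1/t_phys + 1/t_biol = 1/27.7 + 1/91.9 = 0.046982 per day.
t_eff = 27.7 × 91.9 / (27.7 + 91.9) ≈ 21.285 days.

21 days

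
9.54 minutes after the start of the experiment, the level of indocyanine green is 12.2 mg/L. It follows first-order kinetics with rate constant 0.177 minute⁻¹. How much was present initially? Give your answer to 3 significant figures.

t½ = ln 2 / k = 0.69315 / 0.177 ≈ 3.9161 minutes.
Number of half-lives elapsed: n = 9.54/3.9161 ≈ 2.4361.
A₀ = A × 2^n = 12.2 × 2^2.4361 = 12.2 × 5.4118 ≈ 66.024 mg/L.

66.0 mg/L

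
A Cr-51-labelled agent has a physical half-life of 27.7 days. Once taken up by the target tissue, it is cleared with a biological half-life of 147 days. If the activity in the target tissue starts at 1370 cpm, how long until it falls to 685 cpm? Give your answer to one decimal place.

23.3 days

1/t_eff = 1/t_phys + 1/t_biol = 1/27.7 + 1/147 = 0.042904 per day.
t_eff = 27.7 × 147 / (27.7 + 147) ≈ 23.308 days.
n = log₂(1370/685) ≈ 1; t = 1 × 23.308 ≈ 23.308 days.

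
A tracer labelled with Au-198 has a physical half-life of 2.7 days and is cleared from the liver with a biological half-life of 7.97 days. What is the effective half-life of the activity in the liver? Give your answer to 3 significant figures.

1/t_eff = 1/t_phys + 1/t_biol = 1/2.7 + 1/7.97 = 0.49584 per day.
t_eff = 2.7 × 7.97 / (2.7 + 7.97) ≈ 2.0168 days.

2.02 days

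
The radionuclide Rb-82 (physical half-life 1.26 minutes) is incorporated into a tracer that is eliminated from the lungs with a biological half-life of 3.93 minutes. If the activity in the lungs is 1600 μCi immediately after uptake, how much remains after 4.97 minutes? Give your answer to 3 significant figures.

43.3 μCi

1/t_eff = 1/t_phys + 1/t_biol = 1/1.26 + 1/3.93 = 1.0481 per minute.
t_eff = 1.26 × 3.93 / (1.26 + 3.93) ≈ 0.9541 minutes.
Remaining = 1600 × (1/2)^(4.97/0.9541) = 1600 × (1/2)^5.2091 ≈ 43.255 μCi.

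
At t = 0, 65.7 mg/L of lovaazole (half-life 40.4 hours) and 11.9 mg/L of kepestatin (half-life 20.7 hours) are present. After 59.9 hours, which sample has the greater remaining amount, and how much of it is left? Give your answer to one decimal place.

lovaazole: 65.7 × (1/2)^1.4827 ≈ 23.509 mg/L.
kepestatin: 11.9 × (1/2)^2.8937 ≈ 1.6012 mg/L.
Lovaazole has more remaining, at ≈ 23.509 mg/L.

lovaazole, 23.5 mg/L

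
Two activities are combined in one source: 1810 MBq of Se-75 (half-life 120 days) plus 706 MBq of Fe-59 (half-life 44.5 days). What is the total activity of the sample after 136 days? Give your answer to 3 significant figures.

Se-75: 1810 × (1/2)^(136/120) = 1810 × (1/2)^1.1333 ≈ 825.11 MBq.
Fe-59: 706 × (1/2)^(136/44.5) = 706 × (1/2)^3.0562 ≈ 84.88 MBq.
Total = 825.11 + 84.88 ≈ 909.99 MBq.

910 MBq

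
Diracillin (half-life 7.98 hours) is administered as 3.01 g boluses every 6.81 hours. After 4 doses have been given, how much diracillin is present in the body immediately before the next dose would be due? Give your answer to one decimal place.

The 4 doses were given 27.24, 20.43, 13.62, 6.81 hours ago.
Total = 3.01·(1/2)^(27.24/7.98) + 3.01·(1/2)^(20.43/7.98) + 3.01·(1/2)^(13.62/7.98) + 3.01·(1/2)^(6.81/7.98)
      = 0.28248 + 0.51037 + 0.9221 + 1.666 ≈ 3.3809 g.

3.4 g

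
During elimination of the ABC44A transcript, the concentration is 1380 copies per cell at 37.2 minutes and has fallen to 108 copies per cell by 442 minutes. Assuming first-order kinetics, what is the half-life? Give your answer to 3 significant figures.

Over Δt = 442 − 37.2 = 404.8 minutes, the level fell by a factor of 1380/108 ≈ 12.778.
n = log₂(12.778) ≈ 3.6756 half-lives, so t½ = 404.8/3.6756 ≈ 110.13 minutes.

110 minutes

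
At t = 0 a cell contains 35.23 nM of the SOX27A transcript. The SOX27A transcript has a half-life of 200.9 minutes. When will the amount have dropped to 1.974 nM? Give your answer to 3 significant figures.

Fraction remaining = 1.974/35.23 ≈ 0.056032.
n = log₂(35.23/1.974) = ln(17.847)/ln 2 ≈ 4.1576 half-lives.
t = n × t½ = 4.1576 × 200.9 ≈ 835.26 minutes.

835 minutes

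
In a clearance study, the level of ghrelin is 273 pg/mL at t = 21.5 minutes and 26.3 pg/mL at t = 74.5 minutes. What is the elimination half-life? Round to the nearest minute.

Over Δt = 74.5 − 21.5 = 53 minutes, the level fell by a factor of 273/26.3 ≈ 10.38.
n = log₂(10.38) ≈ 3.3758 half-lives, so t½ = 53/3.3758 ≈ 15.7 minutes.

16 minutes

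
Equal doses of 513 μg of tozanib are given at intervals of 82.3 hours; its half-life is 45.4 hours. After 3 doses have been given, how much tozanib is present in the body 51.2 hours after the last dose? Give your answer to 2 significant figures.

320 μg

The 3 doses were given 215.8, 133.5, 51.2 hours ago.
Total = 513·(1/2)^(215.8/45.4) + 513·(1/2)^(133.5/45.4) + 513·(1/2)^(51.2/45.4)
      = 19.021 + 66.824 + 234.76 ≈ 320.61 μg.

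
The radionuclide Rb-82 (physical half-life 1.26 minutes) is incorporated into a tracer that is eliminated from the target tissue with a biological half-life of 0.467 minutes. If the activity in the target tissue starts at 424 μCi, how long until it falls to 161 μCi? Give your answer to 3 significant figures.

0.476 minutes

1/t_eff = 1/t_phys + 1/t_biol = 1/1.26 + 1/0.467 = 2.935 per minute.
t_eff = 1.26 × 0.467 / (1.26 + 0.467) ≈ 0.34072 minutes.
n = log₂(424/161) ≈ 1.397; t = 1.397 × 0.34072 ≈ 0.47598 minutes.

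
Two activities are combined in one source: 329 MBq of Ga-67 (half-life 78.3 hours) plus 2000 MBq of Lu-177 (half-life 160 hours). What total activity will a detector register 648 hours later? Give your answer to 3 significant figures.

Ga-67: 329 × (1/2)^(648/78.3) = 329 × (1/2)^8.2759 ≈ 1.0615 MBq.
Lu-177: 2000 × (1/2)^(648/160) = 2000 × (1/2)^4.05 ≈ 120.74 MBq.
Total = 1.0615 + 120.74 ≈ 121.8 MBq.

122 MBq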